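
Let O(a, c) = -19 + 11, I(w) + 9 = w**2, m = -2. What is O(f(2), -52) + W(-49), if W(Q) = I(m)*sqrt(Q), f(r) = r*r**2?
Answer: -8 - 35*I ≈ -8.0 - 35.0*I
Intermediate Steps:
f(r) = r**3
I(w) = -9 + w**2
W(Q) = -5*sqrt(Q) (W(Q) = (-9 + (-2)**2)*sqrt(Q) = (-9 + 4)*sqrt(Q) = -5*sqrt(Q))
O(a, c) = -8
O(f(2), -52) + W(-49) = -8 - 35*I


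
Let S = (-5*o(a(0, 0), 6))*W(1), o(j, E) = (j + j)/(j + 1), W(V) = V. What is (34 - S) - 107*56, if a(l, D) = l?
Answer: -5958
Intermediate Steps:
o(j, E) = 2*j/(1 + j) (o(j, E) = (2*j)/(1 + j) = 2*j/(1 + j))
S = 0 (S = -10*0/(1 + 0)*1 = -10*0/1*1 = -10*0*1 = -5*0*1 = 0*1 = 0)
(34 - S) - 107*56 = (34 - 1*0) - 107*56 = (34 + 0) - 5992 = 34 - 5992 = -5958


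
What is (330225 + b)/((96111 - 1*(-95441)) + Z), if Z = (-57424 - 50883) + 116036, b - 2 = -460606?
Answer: -130379/199281 ≈ -0.65425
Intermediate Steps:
b = -460604 (b = 2 - 460606 = -460604)
Z = 7729 (Z = -108307 + 116036 = 7729)
(330225 + b)/((96111 - 1*(-95441)) + Z) = (330225 - 460604)/((96111 - 1*(-95441)) + 7729) = -130379/((96111 + 95441) + 7729) = -130379/(191552 + 7729) = -130379/199281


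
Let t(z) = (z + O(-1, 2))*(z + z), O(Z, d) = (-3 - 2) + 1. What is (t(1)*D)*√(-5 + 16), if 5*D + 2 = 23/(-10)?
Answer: 129*√11/25 ≈ 17.114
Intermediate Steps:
O(Z, d) = -4 (O(Z, d) = -5 + 1 = -4)
D = -43/50 (D = -⅖ + (23/(-10))/5 = -⅖ + (23*(-⅒))/5 = -⅖ + (⅕)*(-23/10) = -⅖ - 23/50 = -43/50 ≈ -0.86000)
t(z) = 2*z*(-4 + z) (t(z) = (z - 4)*(z + z) = (-4 + z)*(2*z) = 2*z*(-4 + z))
(t(1)*D)*√(-5 + 16) = ((2*1*(-4 + 1))*(-43/50))*√(-5 + 16) = ((2*1*(-3))*(-43/50))*√11 = (-6*(-43/50))*√11 = 129*√11/25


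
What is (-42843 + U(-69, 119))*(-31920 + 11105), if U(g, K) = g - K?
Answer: 895690265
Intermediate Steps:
(-42843 + U(-69, 119))*(-31920 + 11105) = (-42843 + (-69 - 1*119))*(-31920 + 11105) = (-42843 + (-69 - 119))*(-20815) = (-42843 - 188)*(-20815) = -43031*(-20815) = 895690265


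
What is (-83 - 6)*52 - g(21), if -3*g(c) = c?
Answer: -4621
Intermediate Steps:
g(c) = -c/3
(-83 - 6)*52 - g(21) = (-83 - 6)*52 - (-1)*21/3 = -89*52 - 1*(-7) = -4628 + 7 = -4621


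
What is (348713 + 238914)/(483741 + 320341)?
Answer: 587627/804082 ≈ 0.73080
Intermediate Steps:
(348713 + 238914)/(483741 + 320341) = 587627/804082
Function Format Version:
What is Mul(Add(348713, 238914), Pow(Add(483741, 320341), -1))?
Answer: Rational(587627, 804082) ≈ 0.73080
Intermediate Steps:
Mul(Add(348713, 238914), Pow(Add(483741, 320341), -1)) = Mul(587627, Pow(804082, -1)) = Mul(587627, Rational(1, 804082)) = Rational(587627, 804082)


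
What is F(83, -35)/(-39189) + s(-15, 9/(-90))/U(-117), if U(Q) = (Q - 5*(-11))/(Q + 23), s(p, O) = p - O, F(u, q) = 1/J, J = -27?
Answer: -7409894999/328011930 ≈ -22.590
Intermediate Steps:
F(u, q) = -1/27 (F(u, q) = 1/(-27) = -1/27)
U(Q) = (55 + Q)/(23 + Q) (U(Q) = (Q + 55)/(23 + Q) = (55 + Q)/(23 + Q))
F(83, -35)/(-39189) + s(-15, 9/(-90))/U(-117) = -1/27/(-39189) + (-15 - 9/(-90))/(((55 - 117)/(23 - 117))) = -1/27*(-1/39189) + (-15 - 9*(-1)/90)/((-62/(-94))) = 1/1058103 + (-15 - 1*(-⅒))/((-1/94*(-62))) = 1/1058103 + (-15 + ⅒)/(31/47) = 1/1058103 - 149/10*47/31 = 1/1058103 - 7003/310 = -7409894999/328011930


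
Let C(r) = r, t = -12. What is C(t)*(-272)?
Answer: 3264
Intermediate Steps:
C(t)*(-272) = -12*(-272) = 3264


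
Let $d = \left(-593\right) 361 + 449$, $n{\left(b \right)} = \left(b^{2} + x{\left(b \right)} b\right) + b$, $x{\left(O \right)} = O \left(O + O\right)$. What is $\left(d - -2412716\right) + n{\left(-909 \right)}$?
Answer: $-1499154394$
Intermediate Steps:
$x{\left(O \right)} = 2 O^{2}$ ($x{\left(O \right)} = O 2 O = 2 O^{2}$)
$n{\left(b \right)} = b + b^{2} + 2 b^{3}$ ($n{\left(b \right)} = \left(b^{2} + 2 b^{2} b\right) + b = \left(b^{2} + 2 b^{3}\right) + b = b + b^{2} + 2 b^{3}$)
$d = -213624$ ($d = -214073 + 449 = -213624$)
$\left(d - -2412716\right) + n{\left(-909 \right)} = \left(-213624 - -2412716\right) - 909 \left(1 - 909 + 2 \left(-909\right)^{2}\right) = \left(-213624 + 2412716\right) - 909 \left(1 - 909 + 2 \cdot 826281\right) = 2199092 - 909 \left(1 - 909 + 1652562\right) = 2199092 - 1501353486 = -1499154394$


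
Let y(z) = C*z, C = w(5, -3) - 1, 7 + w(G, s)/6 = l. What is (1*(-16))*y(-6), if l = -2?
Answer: -5280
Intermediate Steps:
w(G, s) = -54 (w(G, s) = -42 + 6*(-2) = -42 - 12 = -54)
C = -55 (C = -54 - 1 = -55)
y(z) = -55*z
(1*(-16))*y(-6) = (1*(-16))*(-55*(-6)) = -16*330 = -5280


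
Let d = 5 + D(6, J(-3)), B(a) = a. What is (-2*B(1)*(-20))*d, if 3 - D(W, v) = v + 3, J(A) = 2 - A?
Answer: 0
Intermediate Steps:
D(W, v) = -v (D(W, v) = 3 - (v + 3) = 3 - (3 + v) = 3 + (-3 - v) = -v)
d = 0 (d = 5 - (2 - 1*(-3)) = 5 - (2 + 3) = 5 - 1*5 = 5 - 5 = 0)
(-2*B(1)*(-20))*d = (-2*1*(-20))*0 = -2*(-20)*0 = 40*0 = 0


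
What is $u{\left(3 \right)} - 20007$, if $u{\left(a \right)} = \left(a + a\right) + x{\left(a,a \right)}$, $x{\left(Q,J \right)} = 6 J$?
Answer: $-19983$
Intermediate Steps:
$u{\left(a \right)} = 8 a$ ($u{\left(a \right)} = \left(a + a\right) + 6 a = 2 a + 6 a = 8 a$)
$u{\left(3 \right)} - 20007 = 8 \cdot 3 - 20007 = 24 - 20007 = -19983$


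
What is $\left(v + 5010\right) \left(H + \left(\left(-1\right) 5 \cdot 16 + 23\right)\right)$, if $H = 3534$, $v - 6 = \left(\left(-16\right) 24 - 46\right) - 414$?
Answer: $14506044$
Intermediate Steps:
$v = -838$ ($v = 6 - 844 = -838$)
$\left(v + 5010\right) \left(H + \left(\left(-1\right) 5 \cdot 16 + 23\right)\right) = \left(-838 + 5010\right) \left(3534 + \left(\left(-1\right) 5 \cdot 16 + 23\right)\right) = 4172 \left(3534 + \left(\left(-5\right) 16 + 23\right)\right) = 4172 \left(3534 + \left(-80 + 23\right)\right) = 4172 \left(3534 - 57\right) = 4172 \cdot 3477 = 14506044$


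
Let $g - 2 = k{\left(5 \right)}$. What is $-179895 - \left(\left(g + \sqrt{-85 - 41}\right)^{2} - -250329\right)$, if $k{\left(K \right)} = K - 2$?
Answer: $-430123 - 30 i \sqrt{14} \approx -4.3012 \cdot 10^{5} - 112.25 i$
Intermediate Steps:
$k{\left(K \right)} = -2 + K$
$g = 5$ ($g = 2 + \left(-2 + 5\right) = 2 + 3 = 5$)
$-179895 - \left(\left(g + \sqrt{-85 - 41}\right)^{2} - -250329\right) = -179895 - \left(\left(5 + \sqrt{-85 - 41}\right)^{2} - -250329\right) = -179895 - \left(\left(5 + \sqrt{-126}\right)^{2} + 250329\right) = -179895 - \left(\left(5 + 3 i \sqrt{14}\right)^{2} + 250329\right) = -179895 - \left(250329 + \left(5 + 3 i \sqrt{14}\right)^{2}\right) = -430224 - \left(5 + 3 i \sqrt{14}\right)^{2}$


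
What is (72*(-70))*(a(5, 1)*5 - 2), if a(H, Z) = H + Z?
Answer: -141120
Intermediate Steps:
(72*(-70))*(a(5, 1)*5 - 2) = (72*(-70))*((5 + 1)*5 - 2) = -5040*(6*5 - 2) = -5040*(30 - 2) = -5040*28 = -141120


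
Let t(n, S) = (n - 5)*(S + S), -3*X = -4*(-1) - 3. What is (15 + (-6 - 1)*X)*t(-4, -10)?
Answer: 3120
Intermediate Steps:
X = -⅓ (X = -(-4*(-1) - 3)/3 = -(4 - 3)/3 = -⅓*1 = -⅓ ≈ -0.33333)
t(n, S) = 2*S*(-5 + n) (t(n, S) = (-5 + n)*(2*S) = 2*S*(-5 + n))
(15 + (-6 - 1)*X)*t(-4, -10) = (15 + (-6 - 1)*(-⅓))*(2*(-10)*(-5 - 4)) = (15 - 7*(-⅓))*(2*(-10)*(-9)) = (15 + 7/3)*180 = (52/3)*180 = 3120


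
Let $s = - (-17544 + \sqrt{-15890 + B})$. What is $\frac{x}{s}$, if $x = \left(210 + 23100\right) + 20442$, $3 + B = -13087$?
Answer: $\frac{21321808}{8550581} + \frac{7292 i \sqrt{805}}{8550581} \approx 2.4936 + 0.024196 i$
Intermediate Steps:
$B = -13090$ ($B = -3 - 13087 = -13090$)
$s = 17544 - 6 i \sqrt{805}$ ($s = - (-17544 + \sqrt{-15890 - 13090}) = - (-17544 + \sqrt{-28980}) = - (-17544 + 6 i \sqrt{805}) = 17544 - 6 i \sqrt{805} \approx 17544.0 - 170.24 i$)
$x = 43752$ ($x = 23310 + 20442 = 43752$)
$\frac{x}{s} = \frac{43752}{17544 - 6 i \sqrt{805}}$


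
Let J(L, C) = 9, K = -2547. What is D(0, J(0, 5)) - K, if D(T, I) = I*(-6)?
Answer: 2493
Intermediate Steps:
D(T, I) = -6*I
D(0, J(0, 5)) - K = -6*9 - 1*(-2547) = -54 + 2547 = 2493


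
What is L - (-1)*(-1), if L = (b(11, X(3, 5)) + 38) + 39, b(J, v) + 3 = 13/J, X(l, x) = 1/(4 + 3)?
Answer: 816/11 ≈ 74.182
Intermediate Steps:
X(l, x) = ⅐ (X(l, x) = 1/7 = ⅐)
b(J, v) = -3 + 13/J
L = 827/11 (L = ((-3 + 13/11) + 38) + 39 = (-20/11 + 38) + 39 = 398/11 + 39 = 827/11 ≈ 75.182)
L - (-1)*(-1) = 827/11 - (-1)*(-1) = 827/11 - 1*1 = 827/11 - 1 = 816/11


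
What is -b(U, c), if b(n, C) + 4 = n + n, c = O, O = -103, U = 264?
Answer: -524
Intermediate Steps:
c = -103
b(n, C) = -4 + 2*n (b(n, C) = -4 + (n + n) = -4 + 2*n)
-b(U, c) = -(-4 + 2*264) = -(-4 + 528) = -1*524 = -524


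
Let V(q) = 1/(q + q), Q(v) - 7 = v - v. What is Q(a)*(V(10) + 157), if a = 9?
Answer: 21987/20 ≈ 1099.3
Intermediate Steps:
Q(v) = 7 (Q(v) = 7 + (v - v) = 7 + 0 = 7)
V(q) = 1/(2*q)
Q(a)*(V(10) + 157) = 7*((½)/10 + 157) = 7*((½)*(⅒) + 157) = 7*(1/20 + 157) = 7*(3141/20) = 21987/20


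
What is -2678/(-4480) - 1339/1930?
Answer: -41509/432320 ≈ -0.096014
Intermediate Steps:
-2678/(-4480) - 1339/1930 = -2678*(-1/4480) - 1339*1/1930 = 1339/2240 - 1339/1930 = -41509/432320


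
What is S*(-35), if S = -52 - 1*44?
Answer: 3360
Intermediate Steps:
S = -96 (S = -52 - 44 = -96)
S*(-35) = -96*(-35) = 3360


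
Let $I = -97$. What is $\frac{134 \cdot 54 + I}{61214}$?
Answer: $\frac{7139}{61214} \approx 0.11662$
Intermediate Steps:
$\frac{134 \cdot 54 + I}{61214} = \frac{134 \cdot 54 - 97}{61214} = \left(7236 - 97\right) \frac{1}{61214} = 7139 \cdot \frac{1}{61214} = \frac{7139}{61214}$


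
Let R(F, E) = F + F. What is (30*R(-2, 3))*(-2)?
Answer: 240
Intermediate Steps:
R(F, E) = 2*F
(30*R(-2, 3))*(-2) = (30*(2*(-2)))*(-2) = (30*(-4))*(-2) = -120*(-2) = 240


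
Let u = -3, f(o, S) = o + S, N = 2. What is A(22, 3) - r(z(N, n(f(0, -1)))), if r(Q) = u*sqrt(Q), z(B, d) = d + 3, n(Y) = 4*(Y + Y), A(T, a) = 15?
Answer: 15 + 3*I*sqrt(5) ≈ 15.0 + 6.7082*I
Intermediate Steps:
f(o, S) = S + o
n(Y) = 8*Y (n(Y) = 4*(2*Y) = 8*Y)
z(B, d) = 3 + d
r(Q) = -3*sqrt(Q)
A(22, 3) - r(z(N, n(f(0, -1)))) = 15 - (-3)*sqrt(3 + 8*(-1 + 0)) = 15 - (-3)*sqrt(3 + 8*(-1)) = 15 - (-3)*sqrt(3 - 8) = 15 - (-3)*sqrt(-5) = 15 - (-3)*I*sqrt(5) = 15 + 3*I*sqrt(5)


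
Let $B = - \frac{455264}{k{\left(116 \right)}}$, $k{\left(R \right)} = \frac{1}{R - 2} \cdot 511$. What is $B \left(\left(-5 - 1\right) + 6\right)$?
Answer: $0$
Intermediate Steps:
$k{\left(R \right)} = \frac{511}{-2 + R}$ ($k{\left(R \right)} = \frac{1}{-2 + R} 511 = \frac{511}{-2 + R}$)
$B = - \frac{51900096}{511}$ ($B = - \frac{455264}{511 \frac{1}{-2 + 116}} = - \frac{455264}{511 \cdot \frac{1}{114}} = - \frac{455264}{\frac{511}{114}} = \left(-455264\right) \frac{114}{511} = - \frac{51900096}{511} \approx -1.0157 \cdot 10^{5}$)
$B \left(\left(-5 - 1\right) + 6\right) = - \frac{51900096 \left(\left(-5 - 1\right) + 6\right)}{511} = - \frac{51900096 \left(-6 + 6\right)}{511} = \left(- \frac{51900096}{511}\right) 0 = 0$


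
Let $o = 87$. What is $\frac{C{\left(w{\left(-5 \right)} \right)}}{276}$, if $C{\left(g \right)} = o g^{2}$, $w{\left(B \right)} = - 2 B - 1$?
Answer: $\frac{2349}{92} \approx 25.533$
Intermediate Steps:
$w{\left(B \right)} = -1 - 2 B$
$C{\left(g \right)} = 87 g^{2}$
$\frac{C{\left(w{\left(-5 \right)} \right)}}{276} = \frac{87 \left(-1 - -10\right)^{2}}{276} = 87 \left(-1 + 10\right)^{2} \cdot \frac{1}{276} = 87 \cdot 9^{2} \cdot \frac{1}{276} = 87 \cdot 81 \cdot \frac{1}{276} = 7047 \cdot \frac{1}{276} = \frac{2349}{92}$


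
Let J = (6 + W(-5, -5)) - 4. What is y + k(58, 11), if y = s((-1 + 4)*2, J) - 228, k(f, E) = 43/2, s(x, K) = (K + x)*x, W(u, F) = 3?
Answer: -281/2 ≈ -140.50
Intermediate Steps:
J = 5 (J = (6 + 3) - 4 = 9 - 4 = 5)
s(x, K) = x*(K + x)
k(f, E) = 43/2 (k(f, E) = 43*(1/2) = 43/2)
y = -162 (y = ((-1 + 4)*2)*(5 + (-1 + 4)*2) - 228 = (3*2)*(5 + 3*2) - 228 = 6*(5 + 6) - 228 = 6*11 - 228 = 66 - 228 = -162)
y + k(58, 11) = -162 + 43/2 = -281/2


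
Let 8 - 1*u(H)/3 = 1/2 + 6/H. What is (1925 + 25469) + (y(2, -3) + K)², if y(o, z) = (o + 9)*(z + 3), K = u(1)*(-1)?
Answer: 109657/4 ≈ 27414.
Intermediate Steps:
u(H) = 45/2 - 18/H (u(H) = 24 - 3*(1/2 + 6/H) = 24 - 3*(1*(½) + 6/H) = 24 - 3*(½ + 6/H) = 24 + (-3/2 - 18/H) = 45/2 - 18/H)
K = -9/2 (K = (45/2 - 18/1)*(-1) = (45/2 - 18*1)*(-1) = (45/2 - 18)*(-1) = (9/2)*(-1) = -9/2 ≈ -4.5000)
y(o, z) = (3 + z)*(9 + o) (y(o, z) = (9 + o)*(3 + z) = (3 + z)*(9 + o))
(1925 + 25469) + (y(2, -3) + K)² = (1925 + 25469) + ((27 + 3*2 + 9*(-3) + 2*(-3)) - 9/2)² = 27394 + ((27 + 6 - 27 - 6) - 9/2)² = 27394 + (0 - 9/2)² = 27394 + (-9/2)² = 27394 + 81/4 = 109657/4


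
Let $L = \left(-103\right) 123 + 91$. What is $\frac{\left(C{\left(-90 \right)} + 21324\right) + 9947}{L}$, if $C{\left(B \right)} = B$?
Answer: $- \frac{31181}{12578} \approx -2.479$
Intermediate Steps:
$L = -12578$ ($L = -12669 + 91 = -12578$)
$\frac{\left(C{\left(-90 \right)} + 21324\right) + 9947}{L} = \frac{\left(-90 + 21324\right) + 9947}{-12578} = \left(21234 + 9947\right) \left(- \frac{1}{12578}\right) = 31181 \left(- \frac{1}{12578}\right) = - \frac{31181}{12578}$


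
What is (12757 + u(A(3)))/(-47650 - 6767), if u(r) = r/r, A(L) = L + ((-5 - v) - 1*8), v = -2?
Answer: -12758/54417 ≈ -0.23445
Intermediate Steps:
A(L) = -11 + L (A(L) = L + ((-5 - 1*(-2)) - 1*8) = L + ((-5 + 2) - 8) = L + (-3 - 8) = L - 11 = -11 + L)
u(r) = 1
(12757 + u(A(3)))/(-47650 - 6767) = (12757 + 1)/(-47650 - 6767) = 12758/(-54417) = 12758*(-1/54417) = -12758/54417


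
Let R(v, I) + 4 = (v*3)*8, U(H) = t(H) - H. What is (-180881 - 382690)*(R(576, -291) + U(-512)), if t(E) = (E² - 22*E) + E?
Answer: -161873371188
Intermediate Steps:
t(E) = E² - 21*E
U(H) = -H + H*(-21 + H) (U(H) = H*(-21 + H) - H = -H + H*(-21 + H))
R(v, I) = -4 + 24*v (R(v, I) = -4 + (v*3)*8 = -4 + (3*v)*8 = -4 + 24*v)
(-180881 - 382690)*(R(576, -291) + U(-512)) = (-180881 - 382690)*((-4 + 24*576) - 512*(-22 - 512)) = -563571*((-4 + 13824) - 512*(-534)) = -563571*(13820 + 273408) = -563571*287228 = -161873371188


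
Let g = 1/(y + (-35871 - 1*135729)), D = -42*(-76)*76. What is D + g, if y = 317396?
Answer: 35368943233/145796 ≈ 2.4259e+5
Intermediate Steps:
D = 242592 (D = 3192*76 = 242592)
g = 1/145796 (g = 1/(317396 + (-35871 - 1*135729)) = 1/(317396 + (-35871 - 135729)) = 1/(317396 - 171600) = 1/145796 ≈ 6.8589e-6)
D + g = 242592 + 1/145796 = 35368943233/145796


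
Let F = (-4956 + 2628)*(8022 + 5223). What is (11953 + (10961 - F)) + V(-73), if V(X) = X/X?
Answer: 30857275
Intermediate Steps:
V(X) = 1
F = -30834360 (F = -2328*13245 = -30834360)
(11953 + (10961 - F)) + V(-73) = (11953 + (10961 - 1*(-30834360))) + 1 = (11953 + (10961 + 30834360)) + 1 = (11953 + 30845321) + 1 = 30857274 + 1 = 30857275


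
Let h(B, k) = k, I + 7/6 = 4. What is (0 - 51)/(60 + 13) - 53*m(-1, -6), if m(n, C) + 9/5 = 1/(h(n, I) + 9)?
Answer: 2338116/25915 ≈ 90.223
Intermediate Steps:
I = 17/6 (I = -7/6 + 4 = 17/6 ≈ 2.8333)
m(n, C) = -609/355 (m(n, C) = -9/5 + 1/(17/6 + 9) = -9/5 + 1/(71/6) = -9/5 + 6/71 = -609/355)
(0 - 51)/(60 + 13) - 53*m(-1, -6) = (0 - 51)/(60 + 13) - 53*(-609/355) = -51/73 + 32277/355 = 2338116/25915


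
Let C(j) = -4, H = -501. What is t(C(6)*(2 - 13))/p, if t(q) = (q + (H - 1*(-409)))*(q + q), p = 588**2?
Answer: -88/7203 ≈ -0.012217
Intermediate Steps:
p = 345744
t(q) = 2*q*(-92 + q) (t(q) = (q + (-501 - 1*(-409)))*(q + q) = (q + (-501 + 409))*(2*q) = (q - 92)*(2*q) = (-92 + q)*(2*q) = 2*q*(-92 + q))
t(C(6)*(2 - 13))/p = (2*(-4*(2 - 13))*(-92 - 4*(2 - 13)))/345744 = (2*(-4*(-11))*(-92 - 4*(-11)))*(1/345744) = (2*44*(-92 + 44))*(1/345744) = (2*44*(-48))*(1/345744) = -4224*1/345744 = -88/7203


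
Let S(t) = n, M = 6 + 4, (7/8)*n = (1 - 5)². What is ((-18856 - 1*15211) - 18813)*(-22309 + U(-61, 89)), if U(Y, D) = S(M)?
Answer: 8251130800/7 ≈ 1.1787e+9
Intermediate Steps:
n = 128/7 (n = 8*(1 - 5)²/7 = (8/7)*(-4)² = (8/7)*16 = 128/7 ≈ 18.286)
M = 10
S(t) = 128/7
U(Y, D) = 128/7
((-18856 - 1*15211) - 18813)*(-22309 + U(-61, 89)) = ((-18856 - 1*15211) - 18813)*(-22309 + 128/7) = ((-18856 - 15211) - 18813)*(-156035/7) = (-34067 - 18813)*(-156035/7) = -52880*(-156035/7) = 8251130800/7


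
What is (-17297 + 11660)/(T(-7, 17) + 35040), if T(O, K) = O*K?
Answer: -5637/34921 ≈ -0.16142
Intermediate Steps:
T(O, K) = K*O
(-17297 + 11660)/(T(-7, 17) + 35040) = (-17297 + 11660)/(17*(-7) + 35040) = -5637/(-119 + 35040) = -5637/34921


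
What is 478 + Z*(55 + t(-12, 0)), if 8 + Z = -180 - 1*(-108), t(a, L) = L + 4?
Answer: -4242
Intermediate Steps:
t(a, L) = 4 + L
Z = -80 (Z = -8 + (-180 - 1*(-108)) = -8 + (-180 + 108) = -8 - 72 = -80)
478 + Z*(55 + t(-12, 0)) = 478 - 80*(55 + (4 + 0)) = 478 - 80*(55 + 4) = 478 - 80*59 = 478 - 4720 = -4242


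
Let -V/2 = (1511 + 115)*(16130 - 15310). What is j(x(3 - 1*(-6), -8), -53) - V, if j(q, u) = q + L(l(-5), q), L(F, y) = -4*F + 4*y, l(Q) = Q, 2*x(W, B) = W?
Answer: 5333365/2 ≈ 2.6667e+6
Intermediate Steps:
x(W, B) = W/2
j(q, u) = 20 + 5*q (j(q, u) = q + (-4*(-5) + 4*q) = q + (20 + 4*q) = 20 + 5*q)
V = -2666640 (V = -2*(1511 + 115)*(16130 - 15310) = -3252*820 = -2*1333320 = -2666640)
j(x(3 - 1*(-6), -8), -53) - V = (20 + 5*((3 - 1*(-6))/2)) - 1*(-2666640) = (20 + 5*((3 + 6)/2)) + 2666640 = (20 + 5*((½)*9)) + 2666640 = (20 + 5*(9/2)) + 2666640 = (20 + 45/2) + 2666640 = 85/2 + 2666640 = 5333365/2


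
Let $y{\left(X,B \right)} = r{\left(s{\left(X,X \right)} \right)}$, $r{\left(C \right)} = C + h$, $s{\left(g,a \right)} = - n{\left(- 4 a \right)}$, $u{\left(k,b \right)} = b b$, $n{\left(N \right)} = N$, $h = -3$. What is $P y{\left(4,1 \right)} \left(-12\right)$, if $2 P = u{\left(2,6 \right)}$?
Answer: $-2808$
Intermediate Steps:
$u{\left(k,b \right)} = b^{2}$
$P = 18$ ($P = \frac{6^{2}}{2} = \frac{1}{2} \cdot 36 = 18$)
$s{\left(g,a \right)} = 4 a$ ($s{\left(g,a \right)} = - \left(-4\right) a = 4 a$)
$r{\left(C \right)} = -3 + C$ ($r{\left(C \right)} = C - 3 = -3 + C$)
$y{\left(X,B \right)} = -3 + 4 X$
$P y{\left(4,1 \right)} \left(-12\right) = 18 \left(-3 + 4 \cdot 4\right) \left(-12\right) = 18 \left(-3 + 16\right) \left(-12\right) = 18 \cdot 13 \left(-12\right) = 234 \left(-12\right) = -2808$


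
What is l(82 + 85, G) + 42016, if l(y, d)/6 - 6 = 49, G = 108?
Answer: 42346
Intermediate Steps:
l(y, d) = 330 (l(y, d) = 36 + 6*49 = 36 + 294 = 330)
l(82 + 85, G) + 42016 = 330 + 42016 = 42346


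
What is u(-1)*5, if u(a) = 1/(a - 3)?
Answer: -5/4 ≈ -1.2500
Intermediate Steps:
u(a) = 1/(-3 + a)
u(-1)*5 = 5/(-3 - 1) = 5/(-4) = -¼*5 = -5/4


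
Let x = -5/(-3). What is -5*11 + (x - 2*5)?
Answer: -190/3 ≈ -63.333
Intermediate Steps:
x = 5/3 (x = -5*(-1/3) = 5/3 ≈ 1.6667)
-5*11 + (x - 2*5) = -5*11 + (5/3 - 2*5) = -55 + (5/3 - 10) = -55 - 25/3 = -190/3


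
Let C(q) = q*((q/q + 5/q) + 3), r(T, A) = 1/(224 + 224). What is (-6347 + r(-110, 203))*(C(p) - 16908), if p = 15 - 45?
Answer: 48404134465/448 ≈ 1.0804e+8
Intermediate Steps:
p = -30
r(T, A) = 1/448
C(q) = q*(4 + 5/q) (C(q) = q*((1 + 5/q) + 3) = q*(4 + 5/q))
(-6347 + r(-110, 203))*(C(p) - 16908) = (-6347 + 1/448)*((5 + 4*(-30)) - 16908) = -2843455*((5 - 120) - 16908)/448 = -2843455*(-115 - 16908)/448 = -2843455/448*(-17023) = 48404134465/448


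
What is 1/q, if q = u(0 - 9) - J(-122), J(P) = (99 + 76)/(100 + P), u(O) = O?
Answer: -22/23 ≈ -0.95652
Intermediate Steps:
J(P) = 175/(100 + P)
q = -23/22 (q = (0 - 9) - 175/(100 - 122) = -9 - 175/(-22) = -9 - 175*(-1)/22 = -9 - 1*(-175/22) = -9 + 175/22 = -23/22 ≈ -1.0455)
1/q = 1/(-23/22) = -22/23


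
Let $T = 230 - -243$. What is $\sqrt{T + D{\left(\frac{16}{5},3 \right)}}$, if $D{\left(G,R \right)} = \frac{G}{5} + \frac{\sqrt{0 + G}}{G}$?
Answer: $\frac{\sqrt{47364 + 25 \sqrt{5}}}{10} \approx 21.776$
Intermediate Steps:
$T = 473$ ($T = 230 + 243 = 473$)
$D{\left(G,R \right)} = \frac{1}{\sqrt{G}} + \frac{G}{5}$ ($D{\left(G,R \right)} = G \frac{1}{5} + \frac{\sqrt{G}}{G} = \frac{G}{5} + \frac{1}{\sqrt{G}} = \frac{1}{\sqrt{G}} + \frac{G}{5}$)
$\sqrt{T + D{\left(\frac{16}{5},3 \right)}} = \sqrt{473 + \left(\frac{1}{\sqrt{\frac{16}{5}}} + \frac{16 \cdot \frac{1}{5}}{5}\right)} = \sqrt{473 + \left(\frac{1}{\sqrt{16 \cdot \frac{1}{5}}} + \frac{16 \cdot \frac{1}{5}}{5}\right)} = \sqrt{473 + \left(\frac{1}{\sqrt{\frac{16}{5}}} + \frac{1}{5} \cdot \frac{16}{5}\right)} = \sqrt{473 + \left(\frac{\sqrt{5}}{4} + \frac{16}{25}\right)} = \sqrt{473 + \left(\frac{16}{25} + \frac{\sqrt{5}}{4}\right)} = \sqrt{\frac{11841}{25} + \frac{\sqrt{5}}{4}}$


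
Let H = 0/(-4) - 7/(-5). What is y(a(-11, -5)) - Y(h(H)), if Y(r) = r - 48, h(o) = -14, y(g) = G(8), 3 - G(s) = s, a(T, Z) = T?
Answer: 57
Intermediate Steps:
G(s) = 3 - s
y(g) = -5 (y(g) = 3 - 1*8 = 3 - 8 = -5)
H = 7/5 (H = 0*(-¼) - 7*(-⅕) = 0 + 7/5 = 7/5 ≈ 1.4000)
Y(r) = -48 + r
y(a(-11, -5)) - Y(h(H)) = -5 - (-48 - 14) = -5 - 1*(-62) = -5 + 62 = 57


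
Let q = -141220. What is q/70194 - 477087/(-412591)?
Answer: -12388728071/14480706327 ≈ -0.85553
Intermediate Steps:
q/70194 - 477087/(-412591) = -141220/70194 - 477087/(-412591) = -141220*1/70194 - 477087*(-1/412591) = -70610/35097 + 477087/412591 = -12388728071/14480706327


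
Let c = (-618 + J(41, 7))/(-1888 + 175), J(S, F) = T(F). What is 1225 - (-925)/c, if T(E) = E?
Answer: 2333000/611 ≈ 3818.3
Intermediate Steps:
J(S, F) = F
c = 611/1713 (c = (-618 + 7)/(-1888 + 175) = -611/(-1713) = -611*(-1/1713) = 611/1713 ≈ 0.35668)
1225 - (-925)/c = 1225 - (-925)/611/1713 = 1225 - (-925)*1713/611 = 1225 - 1*(-1584525/611) = 1225 + 1584525/611 = 2333000/611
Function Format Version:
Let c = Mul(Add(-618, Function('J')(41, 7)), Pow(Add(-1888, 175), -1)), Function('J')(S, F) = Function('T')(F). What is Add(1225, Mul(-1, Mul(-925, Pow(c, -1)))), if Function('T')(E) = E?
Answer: Rational(2333000, 611) ≈ 3818.3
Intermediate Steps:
Function('J')(S, F) = F
c = Rational(611, 1713) (c = Mul(Add(-618, 7), Pow(Add(-1888, 175), -1)) = Mul(-611, Pow(-1713, -1)) = Mul(-611, Rational(-1, 1713)) = Rational(611, 1713) ≈ 0.35668)
Add(1225, Mul(-1, Mul(-925, Pow(c, -1)))) = Add(1225, Mul(-1, Mul(-925, Pow(Rational(611, 1713), -1)))) = Add(1225, Mul(-1, Mul(-925, Rational(1713, 611)))) = Add(1225, Mul(-1, Rational(-1584525, 611))) = Add(1225, Rational(1584525, 611)) = Rational(2333000, 611)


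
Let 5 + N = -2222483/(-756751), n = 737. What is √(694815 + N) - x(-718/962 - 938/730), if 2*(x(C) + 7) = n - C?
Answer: -127290119/351130 + 3*√44211107443609727/756751 ≈ 471.04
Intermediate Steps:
x(C) = 723/2 - C/2 (x(C) = -7 + (737 - C)/2 = -7 + (737/2 - C/2) = 723/2 - C/2)
N = -1561272/756751 (N = -5 - 2222483/(-756751) = -5 - 2222483*(-1/756751) = -5 + 2222483/756751 = -1561272/756751 ≈ -2.0631)
√(694815 + N) - x(-718/962 - 938/730) = √(694815 - 1561272/756751) - (723/2 - (-718/962 - 938/730)/2) = √(525800384793/756751) - (723/2 - (-718*1/962 - 938*1/730)/2) = 3*√44211107443609727/756751 - (723/2 - (-359/481 - 469/365)/2) = 3*√44211107443609727/756751 - (723/2 - ½*(-356624/175565)) = 3*√44211107443609727/756751 - (723/2 + 178312/175565) = 3*√44211107443609727/756751 - 1*127290119/351130 = 3*√44211107443609727/756751 - 127290119/351130 = -127290119/351130 + 3*√44211107443609727/756751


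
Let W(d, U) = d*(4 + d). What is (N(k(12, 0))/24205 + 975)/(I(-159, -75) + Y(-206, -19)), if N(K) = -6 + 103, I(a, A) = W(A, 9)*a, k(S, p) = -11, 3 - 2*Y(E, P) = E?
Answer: -47199944/40982477905 ≈ -0.0011517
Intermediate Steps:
Y(E, P) = 3/2 - E/2
I(a, A) = A*a*(4 + A) (I(a, A) = (A*(4 + A))*a = A*a*(4 + A))
N(K) = 97
(N(k(12, 0))/24205 + 975)/(I(-159, -75) + Y(-206, -19)) = (97/24205 + 975)/(-75*(-159)*(4 - 75) + (3/2 - ½*(-206))) = (97*(1/24205) + 975)/(-75*(-159)*(-71) + (3/2 + 103)) = (97/24205 + 975)/(-846675 + 209/2) = 23599972/(24205*(-1693141/2)) = (23599972/24205)*(-2/1693141) = -47199944/40982477905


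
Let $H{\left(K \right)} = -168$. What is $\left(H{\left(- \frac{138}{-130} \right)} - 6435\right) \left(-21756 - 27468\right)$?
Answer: $325026072$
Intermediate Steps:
$\left(H{\left(- \frac{138}{-130} \right)} - 6435\right) \left(-21756 - 27468\right) = \left(-168 - 6435\right) \left(-21756 - 27468\right) = \left(-6603\right) \left(-49224\right) = 325026072$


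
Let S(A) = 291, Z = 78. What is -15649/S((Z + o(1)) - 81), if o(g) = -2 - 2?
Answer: -15649/291 ≈ -53.777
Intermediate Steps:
o(g) = -4
-15649/S((Z + o(1)) - 81) = -15649/291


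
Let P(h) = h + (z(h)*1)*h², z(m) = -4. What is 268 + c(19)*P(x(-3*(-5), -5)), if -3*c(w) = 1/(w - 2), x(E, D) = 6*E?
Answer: 15326/17 ≈ 901.53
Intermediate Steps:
c(w) = -1/(3*(-2 + w)) (c(w) = -1/(3*(w - 2)) = -1/(3*(-2 + w)))
P(h) = h - 4*h² (P(h) = h + (-4*1)*h² = h - 4*h²)
268 + c(19)*P(x(-3*(-5), -5)) = 268 + (-1/(-6 + 3*19))*((6*(-3*(-5)))*(1 - 24*(-3*(-5)))) = 268 + (-1/(-6 + 57))*((6*15)*(1 - 24*15)) = 268 + (-1/51)*(90*(1 - 4*90)) = 268 + (-1*1/51)*(90*(1 - 360)) = 268 - 30*(-359)/17 = 268 - 1/51*(-32310) = 268 + 10770/17 = 15326/17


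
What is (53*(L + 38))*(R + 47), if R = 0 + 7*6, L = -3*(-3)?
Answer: 221699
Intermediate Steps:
L = 9
R = 42 (R = 0 + 42 = 42)
(53*(L + 38))*(R + 47) = (53*(9 + 38))*(42 + 47) = (53*47)*89 = 2491*89 = 221699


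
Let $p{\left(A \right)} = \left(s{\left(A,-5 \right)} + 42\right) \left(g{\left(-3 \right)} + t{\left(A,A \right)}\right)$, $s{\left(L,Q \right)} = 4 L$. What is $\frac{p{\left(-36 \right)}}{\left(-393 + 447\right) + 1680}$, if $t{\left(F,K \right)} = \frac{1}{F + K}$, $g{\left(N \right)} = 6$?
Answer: $- \frac{431}{1224} \approx -0.35212$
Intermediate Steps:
$p{\left(A \right)} = \left(6 + \frac{1}{2 A}\right) \left(42 + 4 A\right)$ ($p{\left(A \right)} = \left(4 A + 42\right) \left(6 + \frac{1}{A + A}\right) = \left(42 + 4 A\right) \left(6 + \frac{1}{2 A}\right) = \left(6 + \frac{1}{2 A}\right) \left(42 + 4 A\right)$)
$\frac{p{\left(-36 \right)}}{\left(-393 + 447\right) + 1680} = \frac{254 + \frac{21}{-36} + 24 \left(-36\right)}{\left(-393 + 447\right) + 1680} = \frac{254 + 21 \left(- \frac{1}{36}\right) - 864}{54 + 1680} = \frac{254 - \frac{7}{12} - 864}{1734} = \left(- \frac{7327}{12}\right) \frac{1}{1734} = - \frac{431}{1224}$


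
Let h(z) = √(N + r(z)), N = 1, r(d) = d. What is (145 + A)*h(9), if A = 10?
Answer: 155*√10 ≈ 490.15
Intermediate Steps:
h(z) = √(1 + z)
(145 + A)*h(9) = (145 + 10)*√(1 + 9) = 155*√10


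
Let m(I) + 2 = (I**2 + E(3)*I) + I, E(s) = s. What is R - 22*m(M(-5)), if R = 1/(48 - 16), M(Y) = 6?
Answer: -40831/32 ≈ -1276.0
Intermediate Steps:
m(I) = -2 + I**2 + 4*I (m(I) = -2 + ((I**2 + 3*I) + I) = -2 + (I**2 + 4*I) = -2 + I**2 + 4*I)
R = 1/32 ≈ 0.031250
R - 22*m(M(-5)) = 1/32 - 22*(-2 + 6**2 + 4*6) = 1/32 - 22*(-2 + 36 + 24) = 1/32 - 22*58 = 1/32 - 1276 = -40831/32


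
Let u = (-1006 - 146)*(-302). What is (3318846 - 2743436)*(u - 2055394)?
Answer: -982506820900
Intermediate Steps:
u = 347904 (u = -1152*(-302) = 347904)
(3318846 - 2743436)*(u - 2055394) = (3318846 - 2743436)*(347904 - 2055394) = 575410*(-1707490) = -982506820900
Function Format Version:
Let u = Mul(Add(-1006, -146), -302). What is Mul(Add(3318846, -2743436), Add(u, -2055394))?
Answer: -982506820900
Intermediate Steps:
u = 347904 (u = Mul(-1152, -302) = 347904)
Mul(Add(3318846, -2743436), Add(u, -2055394)) = Mul(Add(3318846, -2743436), Add(347904, -2055394)) = Mul(575410, -1707490) = -982506820900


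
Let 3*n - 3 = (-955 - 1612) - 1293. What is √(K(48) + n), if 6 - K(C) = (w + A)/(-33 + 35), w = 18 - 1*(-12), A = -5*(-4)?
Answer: I*√11742/3 ≈ 36.12*I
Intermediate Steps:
A = 20
w = 30 (w = 18 + 12 = 30)
K(C) = -19 (K(C) = 6 - (30 + 20)/(-33 + 35) = 6 - 50/2 = 6 - 1*25 = 6 - 25 = -19)
n = -3857/3 (n = 1 + ((-955 - 1612) - 1293)/3 = 1 + (-2567 - 1293)/3 = 1 + (⅓)*(-3860) = 1 - 3860/3 = -3857/3 ≈ -1285.7)
√(K(48) + n) = √(-19 - 3857/3) = √(-3914/3) = I*√11742/3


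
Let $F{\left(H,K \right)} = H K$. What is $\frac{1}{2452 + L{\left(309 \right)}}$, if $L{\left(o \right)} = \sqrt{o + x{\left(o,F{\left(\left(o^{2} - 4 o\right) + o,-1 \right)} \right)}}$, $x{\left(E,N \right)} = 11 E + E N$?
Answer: $\frac{1226}{17612891} - \frac{3 i \sqrt{3245942}}{35225782} \approx 6.9608 \cdot 10^{-5} - 0.00015344 i$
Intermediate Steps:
$L{\left(o \right)} = \sqrt{o + o \left(11 - o^{2} + 3 o\right)}$ ($L{\left(o \right)} = \sqrt{o + o \left(11 + \left(\left(o^{2} - 4 o\right) + o\right) \left(-1\right)\right)} = \sqrt{o + o \left(11 + \left(o^{2} - 3 o\right) \left(-1\right)\right)} = \sqrt{o + o \left(11 - \left(o^{2} - 3 o\right)\right)} = \sqrt{o + o \left(11 - o^{2} + 3 o\right)}$)
$\frac{1}{2452 + L{\left(309 \right)}} = \frac{1}{2452 + \sqrt{309 \left(12 - 309 \left(-3 + 309\right)\right)}} = \frac{1}{2452 + \sqrt{309 \left(12 - 309 \cdot 306\right)}} = \frac{1}{2452 + \sqrt{309 \left(12 - 94554\right)}} = \frac{1}{2452 + \sqrt{309 \left(-94542\right)}} = \frac{1}{2452 + \sqrt{-29213478}} = \frac{1}{2452 + 3 i \sqrt{3245942}}$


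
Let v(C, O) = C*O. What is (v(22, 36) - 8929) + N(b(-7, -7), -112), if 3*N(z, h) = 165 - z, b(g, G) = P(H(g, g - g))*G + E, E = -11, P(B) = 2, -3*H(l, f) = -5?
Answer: -24221/3 ≈ -8073.7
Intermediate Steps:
H(l, f) = 5/3 (H(l, f) = -⅓*(-5) = 5/3)
b(g, G) = -11 + 2*G (b(g, G) = 2*G - 11 = -11 + 2*G)
N(z, h) = 55 - z/3 (N(z, h) = (165 - z)/3 = 55 - z/3)
(v(22, 36) - 8929) + N(b(-7, -7), -112) = (22*36 - 8929) + (55 - (-11 + 2*(-7))/3) = (792 - 8929) + (55 - (-11 - 14)/3) = -8137 + (55 - ⅓*(-25)) = -8137 + (55 + 25/3) = -8137 + 190/3 = -24221/3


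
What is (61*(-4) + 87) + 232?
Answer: 75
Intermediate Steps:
(61*(-4) + 87) + 232 = (-244 + 87) + 232 = -157 + 232 = 75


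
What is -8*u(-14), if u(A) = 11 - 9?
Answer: -16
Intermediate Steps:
u(A) = 2
-8*u(-14) = -8*2 = -16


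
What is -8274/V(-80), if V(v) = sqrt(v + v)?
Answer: 4137*I*sqrt(10)/20 ≈ 654.12*I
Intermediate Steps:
V(v) = sqrt(2)*sqrt(v) (V(v) = sqrt(2*v) = sqrt(2)*sqrt(v))
-8274/V(-80) = -8274*(-I*sqrt(10)/40) = -(-4137)*I*sqrt(10)/20 = 4137*I*sqrt(10)/20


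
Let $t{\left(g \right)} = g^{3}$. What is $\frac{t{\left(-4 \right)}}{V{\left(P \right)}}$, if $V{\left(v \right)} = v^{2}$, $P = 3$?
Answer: $- \frac{64}{9} \approx -7.1111$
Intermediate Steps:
$\frac{t{\left(-4 \right)}}{V{\left(P \right)}} = \frac{\left(-4\right)^{3}}{3^{2}} = - \frac{64}{9}$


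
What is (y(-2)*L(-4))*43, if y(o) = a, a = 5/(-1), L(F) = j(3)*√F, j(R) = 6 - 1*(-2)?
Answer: -3440*I ≈ -3440.0*I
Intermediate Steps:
j(R) = 8 (j(R) = 6 + 2 = 8)
L(F) = 8*√F
a = -5 (a = 5*(-1) = -5)
y(o) = -5
(y(-2)*L(-4))*43 = -40*√(-4)*43 = -40*2*I*43 = -80*I*43 = -3440*I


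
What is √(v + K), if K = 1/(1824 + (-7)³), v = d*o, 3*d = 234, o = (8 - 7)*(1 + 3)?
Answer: √684330113/1481 ≈ 17.664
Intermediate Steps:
o = 4 (o = 1*4 = 4)
d = 78 (d = (⅓)*234 = 78)
v = 312 (v = 78*4 = 312)
K = 1/1481 (K = 1/(1824 - 343) = 1/1481 ≈ 0.00067522)
√(v + K) = √(312 + 1/1481) = √(462073/1481) = √684330113/1481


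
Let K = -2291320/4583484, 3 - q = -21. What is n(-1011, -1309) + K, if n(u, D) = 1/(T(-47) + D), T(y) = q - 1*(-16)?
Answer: -80896349/161567811 ≈ -0.50070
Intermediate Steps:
q = 24 (q = 3 - 1*(-21) = 3 + 21 = 24)
T(y) = 40 (T(y) = 24 - 1*(-16) = 24 + 16 = 40)
K = -572830/1145871 (K = -2291320*1/4583484 = -572830/1145871 ≈ -0.49991)
n(u, D) = 1/(40 + D)
n(-1011, -1309) + K = 1/(40 - 1309) - 572830/1145871 = 1/(-1269) - 572830/1145871 = -1/1269 - 572830/1145871 = -80896349/161567811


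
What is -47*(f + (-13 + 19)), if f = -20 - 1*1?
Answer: 705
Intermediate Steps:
f = -21 (f = -20 - 1 = -21)
-47*(f + (-13 + 19)) = -47*(-21 + (-13 + 19)) = -47*(-21 + 6) = -47*(-15) = 705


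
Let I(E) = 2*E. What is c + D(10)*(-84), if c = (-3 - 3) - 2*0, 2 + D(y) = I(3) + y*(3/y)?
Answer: -594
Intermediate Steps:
D(y) = 7 (D(y) = -2 + (2*3 + y*(3/y)) = -2 + (6 + 3) = -2 + 9 = 7)
c = -6 (c = -6 + 0 = -6)
c + D(10)*(-84) = -6 + 7*(-84) = -6 - 588 = -594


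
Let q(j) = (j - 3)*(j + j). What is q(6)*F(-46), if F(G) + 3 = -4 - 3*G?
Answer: 4716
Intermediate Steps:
q(j) = 2*j*(-3 + j) (q(j) = (-3 + j)*(2*j) = 2*j*(-3 + j))
F(G) = -7 - 3*G (F(G) = -3 + (-4 - 3*G) = -7 - 3*G)
q(6)*F(-46) = (2*6*(-3 + 6))*(-7 - 3*(-46)) = (2*6*3)*(-7 + 138) = 36*131 = 4716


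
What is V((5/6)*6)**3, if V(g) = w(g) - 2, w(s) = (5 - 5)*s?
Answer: -8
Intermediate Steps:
w(s) = 0 (w(s) = 0*s = 0)
V(g) = -2 (V(g) = 0 - 2 = -2)
V((5/6)*6)**3 = (-2)**3 = -8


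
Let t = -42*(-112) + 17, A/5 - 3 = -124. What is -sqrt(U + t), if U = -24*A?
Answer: -sqrt(19241) ≈ -138.71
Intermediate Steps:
A = -605 (A = 15 + 5*(-124) = 15 - 620 = -605)
U = 14520 (U = -24*(-605) = 14520)
t = 4721 (t = 4704 + 17 = 4721)
-sqrt(U + t) = -sqrt(14520 + 4721) = -sqrt(19241)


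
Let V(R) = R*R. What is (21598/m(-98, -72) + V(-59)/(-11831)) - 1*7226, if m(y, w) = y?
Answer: -4316983032/579719 ≈ -7446.7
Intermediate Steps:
V(R) = R²
(21598/m(-98, -72) + V(-59)/(-11831)) - 1*7226 = (21598/(-98) + (-59)²/(-11831)) - 1*7226 = (21598*(-1/98) + 3481*(-1/11831)) - 7226 = (-10799/49 - 3481/11831) - 7226 = -127933538/579719 - 7226 = -4316983032/579719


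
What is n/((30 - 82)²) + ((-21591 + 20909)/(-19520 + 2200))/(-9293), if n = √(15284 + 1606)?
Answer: -341/80477380 + √16890/2704 ≈ 0.048058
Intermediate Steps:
n = √16890 ≈ 129.96
n/((30 - 82)²) + ((-21591 + 20909)/(-19520 + 2200))/(-9293) = √16890/((30 - 82)²) + ((-21591 + 20909)/(-19520 + 2200))/(-9293) = √16890/((-52)²) - 682/(-17320)*(-1/9293) = √16890/2704 - 682*(-1/17320)*(-1/9293) = √16890*(1/2704) + (341/8660)*(-1/9293) = √16890/2704 - 341/80477380 = -341/80477380 + √16890/2704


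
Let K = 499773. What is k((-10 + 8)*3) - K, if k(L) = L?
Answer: -499779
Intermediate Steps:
k((-10 + 8)*3) - K = (-10 + 8)*3 - 1*499773 = -2*3 - 499773 = -6 - 499773 = -499779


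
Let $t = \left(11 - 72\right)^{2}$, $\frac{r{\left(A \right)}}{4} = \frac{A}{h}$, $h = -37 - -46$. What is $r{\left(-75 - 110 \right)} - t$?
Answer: $- \frac{34229}{9} \approx -3803.2$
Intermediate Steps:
$h = 9$ ($h = -37 + 46 = 9$)
$r{\left(A \right)} = \frac{4 A}{9}$ ($r{\left(A \right)} = 4 \frac{A}{9} = \frac{4 A}{9}$)
$t = 3721$ ($t = \left(-61\right)^{2} = 3721$)
$r{\left(-75 - 110 \right)} - t = \frac{4 \left(-75 - 110\right)}{9} - 3721 = \frac{4}{9} \left(-185\right) - 3721 = - \frac{740}{9} - 3721 = - \frac{34229}{9}$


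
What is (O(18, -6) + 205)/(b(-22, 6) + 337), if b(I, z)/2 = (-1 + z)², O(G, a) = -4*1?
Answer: 67/129 ≈ 0.51938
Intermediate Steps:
O(G, a) = -4
b(I, z) = 2*(-1 + z)²
(O(18, -6) + 205)/(b(-22, 6) + 337) = (-4 + 205)/(2*(-1 + 6)² + 337) = 201/(2*5² + 337) = 201/(2*25 + 337) = 201/(50 + 337) = 201/387 = 201*(1/387) = 67/129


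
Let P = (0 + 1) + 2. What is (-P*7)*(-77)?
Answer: 1617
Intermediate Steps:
P = 3 (P = 1 + 2 = 3)
(-P*7)*(-77) = (-1*3*7)*(-77) = -3*7*(-77) = -21*(-77) = 1617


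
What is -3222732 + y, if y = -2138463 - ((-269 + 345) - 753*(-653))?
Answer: -5852980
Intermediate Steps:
y = -2630248 (y = -2138463 - (76 + 491709) = -2138463 - 1*491785 = -2138463 - 491785 = -2630248)
-3222732 + y = -3222732 - 2630248 = -5852980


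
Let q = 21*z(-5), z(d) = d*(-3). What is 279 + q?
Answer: 594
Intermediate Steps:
z(d) = -3*d
q = 315 (q = 21*(-3*(-5)) = 21*15 = 315)
279 + q = 279 + 315 = 594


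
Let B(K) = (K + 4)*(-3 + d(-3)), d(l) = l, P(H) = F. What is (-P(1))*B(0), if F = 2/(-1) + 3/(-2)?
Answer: -84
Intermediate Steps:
F = -7/2 (F = 2*(-1) + 3*(-½) = -2 - 3/2 = -7/2 ≈ -3.5000)
P(H) = -7/2
B(K) = -24 - 6*K (B(K) = (K + 4)*(-3 - 3) = (4 + K)*(-6) = -24 - 6*K)
(-P(1))*B(0) = (-1*(-7/2))*(-24 - 6*0) = 7*(-24 + 0)/2 = (7/2)*(-24) = -84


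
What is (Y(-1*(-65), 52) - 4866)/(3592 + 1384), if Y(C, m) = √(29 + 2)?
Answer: -2433/2488 + √31/4976 ≈ -0.97678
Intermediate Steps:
Y(C, m) = √31
(Y(-1*(-65), 52) - 4866)/(3592 + 1384) = (√31 - 4866)/(3592 + 1384) = (-4866 + √31)/4976 = (-4866 + √31)*(1/4976) = -2433/2488 + √31/4976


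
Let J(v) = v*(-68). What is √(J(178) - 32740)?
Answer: 2*I*√11211 ≈ 211.76*I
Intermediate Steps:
J(v) = -68*v
√(J(178) - 32740) = √(-68*178 - 32740) = √(-12104 - 32740) = √(-44844) = 2*I*√11211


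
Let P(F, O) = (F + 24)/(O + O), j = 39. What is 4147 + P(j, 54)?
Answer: 49771/12 ≈ 4147.6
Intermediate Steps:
P(F, O) = (24 + F)/(2*O) (P(F, O) = (24 + F)/((2*O)) = (24 + F)*(1/(2*O)) = (24 + F)/(2*O))
4147 + P(j, 54) = 4147 + (½)*(24 + 39)/54 = 4147 + (½)*(1/54)*63 = 4147 + 7/12 = 49771/12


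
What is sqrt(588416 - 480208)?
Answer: 4*sqrt(6763) ≈ 328.95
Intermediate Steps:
sqrt(588416 - 480208) = sqrt(108208) = 4*sqrt(6763)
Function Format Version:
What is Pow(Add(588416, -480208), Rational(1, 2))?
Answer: Mul(4, Pow(6763, Rational(1, 2))) ≈ 328.95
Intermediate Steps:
Pow(Add(588416, -480208), Rational(1, 2)) = Pow(108208, Rational(1, 2)) = Mul(4, Pow(6763, Rational(1, 2)))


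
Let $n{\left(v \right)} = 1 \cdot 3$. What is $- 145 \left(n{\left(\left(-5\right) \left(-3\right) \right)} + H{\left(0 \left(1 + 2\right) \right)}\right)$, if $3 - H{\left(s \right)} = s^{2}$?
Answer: $-870$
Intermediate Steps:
$n{\left(v \right)} = 3$
$H{\left(s \right)} = 3 - s^{2}$
$- 145 \left(n{\left(\left(-5\right) \left(-3\right) \right)} + H{\left(0 \left(1 + 2\right) \right)}\right) = - 145 \left(3 + \left(3 - \left(0 \left(1 + 2\right)\right)^{2}\right)\right) = - 145 \left(3 + \left(3 - \left(0 \cdot 3\right)^{2}\right)\right) = - 145 \left(3 + \left(3 - 0^{2}\right)\right) = - 145 \left(3 + \left(3 - 0\right)\right) = - 145 \left(3 + \left(3 + 0\right)\right) = - 145 \left(3 + 3\right) = \left(-145\right) 6 = -870$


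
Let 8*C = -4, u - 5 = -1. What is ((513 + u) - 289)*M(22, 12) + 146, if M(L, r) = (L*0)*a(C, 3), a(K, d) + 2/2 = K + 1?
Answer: 146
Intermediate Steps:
u = 4 (u = 5 - 1 = 4)
C = -1/2 (C = (1/8)*(-4) = -1/2 ≈ -0.50000)
a(K, d) = K (a(K, d) = -1 + (K + 1) = -1 + (1 + K) = K)
M(L, r) = 0 (M(L, r) = (L*0)*(-1/2) = 0*(-1/2) = 0)
((513 + u) - 289)*M(22, 12) + 146 = ((513 + 4) - 289)*0 + 146 = (517 - 289)*0 + 146 = 228*0 + 146 = 0 + 146 = 146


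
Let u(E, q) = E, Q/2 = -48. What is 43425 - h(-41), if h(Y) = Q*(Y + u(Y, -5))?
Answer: 35553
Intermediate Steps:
Q = -96 (Q = 2*(-48) = -96)
h(Y) = -192*Y (h(Y) = -96*(Y + Y) = -192*Y)
43425 - h(-41) = 43425 - (-192)*(-41) = 43425 - 1*7872 = 43425 - 7872 = 35553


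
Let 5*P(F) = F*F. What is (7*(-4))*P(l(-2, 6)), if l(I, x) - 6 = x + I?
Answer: -560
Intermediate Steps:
l(I, x) = 6 + I + x (l(I, x) = 6 + (x + I) = 6 + (I + x) = 6 + I + x)
P(F) = F**2/5 (P(F) = (F*F)/5 = F**2/5)
(7*(-4))*P(l(-2, 6)) = (7*(-4))*((6 - 2 + 6)**2/5) = -28*10**2/5 = -28*100/5 = -28*20 = -560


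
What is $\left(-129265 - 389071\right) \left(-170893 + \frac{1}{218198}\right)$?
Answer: $\frac{9663988770383584}{109099} \approx 8.858 \cdot 10^{10}$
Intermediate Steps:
$\left(-129265 - 389071\right) \left(-170893 + \frac{1}{218198}\right) = - 518336 \left(-170893 + \frac{1}{218198}\right) = \left(-518336\right) \left(- \frac{37288510813}{218198}\right) = \frac{9663988770383584}{109099}$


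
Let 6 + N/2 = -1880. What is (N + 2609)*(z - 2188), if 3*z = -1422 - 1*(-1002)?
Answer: 2707464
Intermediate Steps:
N = -3772 (N = -12 + 2*(-1880) = -12 - 3760 = -3772)
z = -140 (z = (-1422 - 1*(-1002))/3 = (-1422 + 1002)/3 = (⅓)*(-420) = -140)
(N + 2609)*(z - 2188) = (-3772 + 2609)*(-140 - 2188) = -1163*(-2328) = 2707464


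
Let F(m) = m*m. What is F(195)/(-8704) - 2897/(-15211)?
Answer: -553182787/132396544 ≈ -4.1782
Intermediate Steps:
F(m) = m**2
F(195)/(-8704) - 2897/(-15211) = 195**2/(-8704) - 2897/(-15211) = 38025*(-1/8704) - 2897*(-1/15211) = -38025/8704 + 2897/15211 = -553182787/132396544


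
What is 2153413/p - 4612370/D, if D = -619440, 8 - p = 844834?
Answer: 128136997445/26165950872 ≈ 4.8971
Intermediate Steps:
p = -844826 (p = 8 - 1*844834 = 8 - 844834 = -844826)
2153413/p - 4612370/D = 2153413/(-844826) - 4612370/(-619440) = 2153413*(-1/844826) - 4612370*(-1/619440) = -2153413/844826 + 461237/61944 = 128136997445/26165950872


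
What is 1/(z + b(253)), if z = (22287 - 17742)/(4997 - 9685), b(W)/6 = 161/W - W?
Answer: -51568/78133323 ≈ -0.00066000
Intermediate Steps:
b(W) = -6*W + 966/W (b(W) = 6*(161/W - W) = 6*(-W + 161/W) = -6*W + 966/W)
z = -4545/4688 (z = 4545/(-4688) = 4545*(-1/4688) = -4545/4688 ≈ -0.96950)
1/(z + b(253)) = 1/(-4545/4688 + (-6*253 + 966/253)) = 1/(-4545/4688 + (-1518 + 966*(1/253))) = 1/(-4545/4688 + (-1518 + 42/11)) = 1/(-4545/4688 - 16656/11) = 1/(-78133323/51568) = -51568/78133323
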